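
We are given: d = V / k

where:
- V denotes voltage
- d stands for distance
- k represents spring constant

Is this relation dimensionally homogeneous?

No

V (voltage) has dimensions [I^-1 L^2 M T^-3].
d (distance) has dimensions [L].
k (spring constant) has dimensions [M T^-2].

Left side: [L]
Right side: [I^-1 L^2 T^-1]

The two sides have different dimensions, so the equation is NOT dimensionally consistent.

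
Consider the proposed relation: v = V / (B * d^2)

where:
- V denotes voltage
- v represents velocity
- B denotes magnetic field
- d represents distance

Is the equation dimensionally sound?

No

V (voltage) has dimensions [I^-1 L^2 M T^-3].
v (velocity) has dimensions [L T^-1].
B (magnetic field) has dimensions [I^-1 M T^-2].
d (distance) has dimensions [L].

Left side: [L T^-1]
Right side: [T^-1]

The two sides have different dimensions, so the equation is NOT dimensionally consistent.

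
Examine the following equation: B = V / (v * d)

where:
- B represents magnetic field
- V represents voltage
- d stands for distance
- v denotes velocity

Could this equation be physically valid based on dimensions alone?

Yes

B (magnetic field) has dimensions [I^-1 M T^-2].
V (voltage) has dimensions [I^-1 L^2 M T^-3].
d (distance) has dimensions [L].
v (velocity) has dimensions [L T^-1].

Left side: [I^-1 M T^-2]
Right side: [I^-1 M T^-2]

Both sides have the same dimensions, so the equation is dimensionally consistent.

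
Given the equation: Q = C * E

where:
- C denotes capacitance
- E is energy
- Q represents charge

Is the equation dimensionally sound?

No

C (capacitance) has dimensions [I^2 L^-2 M^-1 T^4].
E (energy) has dimensions [L^2 M T^-2].
Q (charge) has dimensions [I T].

Left side: [I T]
Right side: [I^2 T^2]

The two sides have different dimensions, so the equation is NOT dimensionally consistent.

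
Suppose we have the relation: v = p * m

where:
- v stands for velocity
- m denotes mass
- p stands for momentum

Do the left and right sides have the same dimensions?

No

v (velocity) has dimensions [L T^-1].
m (mass) has dimensions [M].
p (momentum) has dimensions [L M T^-1].

Left side: [L T^-1]
Right side: [L M^2 T^-1]

The two sides have different dimensions, so the equation is NOT dimensionally consistent.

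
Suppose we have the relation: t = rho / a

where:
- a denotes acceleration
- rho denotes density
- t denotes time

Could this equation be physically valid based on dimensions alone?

No

a (acceleration) has dimensions [L T^-2].
rho (density) has dimensions [L^-3 M].
t (time) has dimensions [T].

Left side: [T]
Right side: [L^-4 M T^2]

The two sides have different dimensions, so the equation is NOT dimensionally consistent.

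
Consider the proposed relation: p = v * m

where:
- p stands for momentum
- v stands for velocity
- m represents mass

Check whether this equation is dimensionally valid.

Yes

p (momentum) has dimensions [L M T^-1].
v (velocity) has dimensions [L T^-1].
m (mass) has dimensions [M].

Left side: [L M T^-1]
Right side: [L M T^-1]

Both sides have the same dimensions, so the equation is dimensionally consistent.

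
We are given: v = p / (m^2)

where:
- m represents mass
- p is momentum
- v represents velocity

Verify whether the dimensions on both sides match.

No

m (mass) has dimensions [M].
p (momentum) has dimensions [L M T^-1].
v (velocity) has dimensions [L T^-1].

Left side: [L T^-1]
Right side: [L M^-1 T^-1]

The two sides have different dimensions, so the equation is NOT dimensionally consistent.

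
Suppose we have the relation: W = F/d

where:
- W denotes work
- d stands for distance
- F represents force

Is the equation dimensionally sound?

No

W (work) has dimensions [L^2 M T^-2].
d (distance) has dimensions [L].
F (force) has dimensions [L M T^-2].

Left side: [L^2 M T^-2]
Right side: [M T^-2]

The two sides have different dimensions, so the equation is NOT dimensionally consistent.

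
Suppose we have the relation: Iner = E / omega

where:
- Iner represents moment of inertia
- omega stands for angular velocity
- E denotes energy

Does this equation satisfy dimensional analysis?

No

Iner (moment of inertia) has dimensions [L^2 M].
omega (angular velocity) has dimensions [T^-1].
E (energy) has dimensions [L^2 M T^-2].

Left side: [L^2 M]
Right side: [L^2 M T^-1]

The two sides have different dimensions, so the equation is NOT dimensionally consistent.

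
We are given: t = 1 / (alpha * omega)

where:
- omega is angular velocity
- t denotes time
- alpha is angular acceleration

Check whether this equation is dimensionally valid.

No

omega (angular velocity) has dimensions [T^-1].
t (time) has dimensions [T].
alpha (angular acceleration) has dimensions [T^-2].

Left side: [T]
Right side: [T^3]

The two sides have different dimensions, so the equation is NOT dimensionally consistent.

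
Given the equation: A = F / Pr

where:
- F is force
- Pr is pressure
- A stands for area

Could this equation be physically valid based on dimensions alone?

Yes

F (force) has dimensions [L M T^-2].
Pr (pressure) has dimensions [L^-1 M T^-2].
A (area) has dimensions [L^2].

Left side: [L^2]
Right side: [L^2]

Both sides have the same dimensions, so the equation is dimensionally consistent.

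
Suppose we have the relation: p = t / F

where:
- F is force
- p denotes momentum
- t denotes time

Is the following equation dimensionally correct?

No

F (force) has dimensions [L M T^-2].
p (momentum) has dimensions [L M T^-1].
t (time) has dimensions [T].

Left side: [L M T^-1]
Right side: [L^-1 M^-1 T^3]

The two sides have different dimensions, so the equation is NOT dimensionally consistent.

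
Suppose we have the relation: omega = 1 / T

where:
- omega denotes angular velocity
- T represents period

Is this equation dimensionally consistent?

Yes

omega (angular velocity) has dimensions [T^-1].
T (period) has dimensions [T].

Left side: [T^-1]
Right side: [T^-1]

Both sides have the same dimensions, so the equation is dimensionally consistent.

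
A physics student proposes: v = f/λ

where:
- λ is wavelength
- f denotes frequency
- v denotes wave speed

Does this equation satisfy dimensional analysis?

No

λ (wavelength) has dimensions [L].
f (frequency) has dimensions [T^-1].
v (wave speed) has dimensions [L T^-1].

Left side: [L T^-1]
Right side: [L^-1 T^-1]

The two sides have different dimensions, so the equation is NOT dimensionally consistent.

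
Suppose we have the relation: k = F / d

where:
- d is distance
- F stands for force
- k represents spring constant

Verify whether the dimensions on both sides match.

Yes

d (distance) has dimensions [L].
F (force) has dimensions [L M T^-2].
k (spring constant) has dimensions [M T^-2].

Left side: [M T^-2]
Right side: [M T^-2]

Both sides have the same dimensions, so the equation is dimensionally consistent.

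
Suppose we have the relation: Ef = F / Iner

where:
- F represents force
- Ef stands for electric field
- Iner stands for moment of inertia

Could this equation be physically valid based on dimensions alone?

No

F (force) has dimensions [L M T^-2].
Ef (electric field) has dimensions [I^-1 L M T^-3].
Iner (moment of inertia) has dimensions [L^2 M].

Left side: [I^-1 L M T^-3]
Right side: [L^-1 T^-2]

The two sides have different dimensions, so the equation is NOT dimensionally consistent.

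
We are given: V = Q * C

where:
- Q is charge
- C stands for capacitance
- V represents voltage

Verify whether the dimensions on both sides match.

No

Q (charge) has dimensions [I T].
C (capacitance) has dimensions [I^2 L^-2 M^-1 T^4].
V (voltage) has dimensions [I^-1 L^2 M T^-3].

Left side: [I^-1 L^2 M T^-3]
Right side: [I^3 L^-2 M^-1 T^5]

The two sides have different dimensions, so the equation is NOT dimensionally consistent.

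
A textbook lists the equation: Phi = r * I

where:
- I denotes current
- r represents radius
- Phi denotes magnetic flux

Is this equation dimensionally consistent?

No

I (current) has dimensions [I].
r (radius) has dimensions [L].
Phi (magnetic flux) has dimensions [I^-1 L^2 M T^-2].

Left side: [I^-1 L^2 M T^-2]
Right side: [I L]

The two sides have different dimensions, so the equation is NOT dimensionally consistent.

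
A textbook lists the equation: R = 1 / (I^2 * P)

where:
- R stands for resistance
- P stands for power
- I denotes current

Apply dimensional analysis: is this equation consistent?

No

R (resistance) has dimensions [I^-2 L^2 M T^-3].
P (power) has dimensions [L^2 M T^-3].
I (current) has dimensions [I].

Left side: [I^-2 L^2 M T^-3]
Right side: [I^-2 L^-2 M^-1 T^3]

The two sides have different dimensions, so the equation is NOT dimensionally consistent.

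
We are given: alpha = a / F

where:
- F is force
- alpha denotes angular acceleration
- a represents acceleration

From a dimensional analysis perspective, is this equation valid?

No

F (force) has dimensions [L M T^-2].
alpha (angular acceleration) has dimensions [T^-2].
a (acceleration) has dimensions [L T^-2].

Left side: [T^-2]
Right side: [M^-1]

The two sides have different dimensions, so the equation is NOT dimensionally consistent.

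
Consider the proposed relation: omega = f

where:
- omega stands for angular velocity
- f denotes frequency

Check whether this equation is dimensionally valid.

Yes

omega (angular velocity) has dimensions [T^-1].
f (frequency) has dimensions [T^-1].

Left side: [T^-1]
Right side: [T^-1]

Both sides have the same dimensions, so the equation is dimensionally consistent.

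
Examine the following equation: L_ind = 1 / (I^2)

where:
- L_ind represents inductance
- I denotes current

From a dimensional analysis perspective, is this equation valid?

No

L_ind (inductance) has dimensions [I^-2 L^2 M T^-2].
I (current) has dimensions [I].

Left side: [I^-2 L^2 M T^-2]
Right side: [I^-2]

The two sides have different dimensions, so the equation is NOT dimensionally consistent.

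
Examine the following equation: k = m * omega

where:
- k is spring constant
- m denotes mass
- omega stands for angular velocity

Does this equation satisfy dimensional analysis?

No

k (spring constant) has dimensions [M T^-2].
m (mass) has dimensions [M].
omega (angular velocity) has dimensions [T^-1].

Left side: [M T^-2]
Right side: [M T^-1]

The two sides have different dimensions, so the equation is NOT dimensionally consistent.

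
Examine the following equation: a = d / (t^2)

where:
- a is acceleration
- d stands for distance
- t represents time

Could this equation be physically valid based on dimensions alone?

Yes

a (acceleration) has dimensions [L T^-2].
d (distance) has dimensions [L].
t (time) has dimensions [T].

Left side: [L T^-2]
Right side: [L T^-2]

Both sides have the same dimensions, so the equation is dimensionally consistent.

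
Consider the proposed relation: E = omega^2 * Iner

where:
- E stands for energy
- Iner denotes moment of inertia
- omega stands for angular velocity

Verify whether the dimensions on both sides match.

Yes

E (energy) has dimensions [L^2 M T^-2].
Iner (moment of inertia) has dimensions [L^2 M].
omega (angular velocity) has dimensions [T^-1].

Left side: [L^2 M T^-2]
Right side: [L^2 M T^-2]

Both sides have the same dimensions, so the equation is dimensionally consistent.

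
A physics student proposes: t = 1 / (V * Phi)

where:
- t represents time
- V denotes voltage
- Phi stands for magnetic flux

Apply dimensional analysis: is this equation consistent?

No

t (time) has dimensions [T].
V (voltage) has dimensions [I^-1 L^2 M T^-3].
Phi (magnetic flux) has dimensions [I^-1 L^2 M T^-2].

Left side: [T]
Right side: [I^2 L^-4 M^-2 T^5]

The two sides have different dimensions, so the equation is NOT dimensionally consistent.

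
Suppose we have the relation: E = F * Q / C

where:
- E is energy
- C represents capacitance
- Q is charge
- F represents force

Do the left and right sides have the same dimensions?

No

E (energy) has dimensions [L^2 M T^-2].
C (capacitance) has dimensions [I^2 L^-2 M^-1 T^4].
Q (charge) has dimensions [I T].
F (force) has dimensions [L M T^-2].

Left side: [L^2 M T^-2]
Right side: [I^-1 L^3 M^2 T^-5]

The two sides have different dimensions, so the equation is NOT dimensionally consistent.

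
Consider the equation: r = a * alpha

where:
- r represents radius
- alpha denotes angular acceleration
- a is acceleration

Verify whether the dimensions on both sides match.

No

r (radius) has dimensions [L].
alpha (angular acceleration) has dimensions [T^-2].
a (acceleration) has dimensions [L T^-2].

Left side: [L]
Right side: [L T^-4]

The two sides have different dimensions, so the equation is NOT dimensionally consistent.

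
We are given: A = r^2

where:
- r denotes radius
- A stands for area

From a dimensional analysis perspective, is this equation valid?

Yes

r (radius) has dimensions [L].
A (area) has dimensions [L^2].

Left side: [L^2]
Right side: [L^2]

Both sides have the same dimensions, so the equation is dimensionally consistent.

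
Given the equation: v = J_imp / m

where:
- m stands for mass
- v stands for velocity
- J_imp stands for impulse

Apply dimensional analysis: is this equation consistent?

Yes

m (mass) has dimensions [M].
v (velocity) has dimensions [L T^-1].
J_imp (impulse) has dimensions [L M T^-1].

Left side: [L T^-1]
Right side: [L T^-1]

Both sides have the same dimensions, so the equation is dimensionally consistent.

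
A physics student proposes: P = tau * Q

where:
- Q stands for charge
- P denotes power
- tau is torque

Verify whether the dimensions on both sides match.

No

Q (charge) has dimensions [I T].
P (power) has dimensions [L^2 M T^-3].
tau (torque) has dimensions [L^2 M T^-2].

Left side: [L^2 M T^-3]
Right side: [I L^2 M T^-1]

The two sides have different dimensions, so the equation is NOT dimensionally consistent.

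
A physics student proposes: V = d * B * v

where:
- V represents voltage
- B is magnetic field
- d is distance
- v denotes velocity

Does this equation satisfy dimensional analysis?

Yes

V (voltage) has dimensions [I^-1 L^2 M T^-3].
B (magnetic field) has dimensions [I^-1 M T^-2].
d (distance) has dimensions [L].
v (velocity) has dimensions [L T^-1].

Left side: [I^-1 L^2 M T^-3]
Right side: [I^-1 L^2 M T^-3]

Both sides have the same dimensions, so the equation is dimensionally consistent.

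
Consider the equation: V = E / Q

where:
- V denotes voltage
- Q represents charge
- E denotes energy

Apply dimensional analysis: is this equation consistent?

Yes

V (voltage) has dimensions [I^-1 L^2 M T^-3].
Q (charge) has dimensions [I T].
E (energy) has dimensions [L^2 M T^-2].

Left side: [I^-1 L^2 M T^-3]
Right side: [I^-1 L^2 M T^-3]

Both sides have the same dimensions, so the equation is dimensionally consistent.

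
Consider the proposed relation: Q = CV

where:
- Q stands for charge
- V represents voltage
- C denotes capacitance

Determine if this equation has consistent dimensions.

Yes

Q (charge) has dimensions [I T].
V (voltage) has dimensions [I^-1 L^2 M T^-3].
C (capacitance) has dimensions [I^2 L^-2 M^-1 T^4].

Left side: [I T]
Right side: [I T]

Both sides have the same dimensions, so the equation is dimensionally consistent.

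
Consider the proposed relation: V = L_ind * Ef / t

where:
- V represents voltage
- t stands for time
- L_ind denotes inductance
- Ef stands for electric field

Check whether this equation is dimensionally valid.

No

V (voltage) has dimensions [I^-1 L^2 M T^-3].
t (time) has dimensions [T].
L_ind (inductance) has dimensions [I^-2 L^2 M T^-2].
Ef (electric field) has dimensions [I^-1 L M T^-3].

Left side: [I^-1 L^2 M T^-3]
Right side: [I^-3 L^3 M^2 T^-6]

The two sides have different dimensions, so the equation is NOT dimensionally consistent.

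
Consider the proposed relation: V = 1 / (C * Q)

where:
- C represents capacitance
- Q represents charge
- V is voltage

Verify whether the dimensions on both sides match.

No

C (capacitance) has dimensions [I^2 L^-2 M^-1 T^4].
Q (charge) has dimensions [I T].
V (voltage) has dimensions [I^-1 L^2 M T^-3].

Left side: [I^-1 L^2 M T^-3]
Right side: [I^-3 L^2 M T^-5]

The two sides have different dimensions, so the equation is NOT dimensionally consistent.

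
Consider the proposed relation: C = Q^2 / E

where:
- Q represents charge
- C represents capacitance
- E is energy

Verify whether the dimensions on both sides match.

Yes

Q (charge) has dimensions [I T].
C (capacitance) has dimensions [I^2 L^-2 M^-1 T^4].
E (energy) has dimensions [L^2 M T^-2].

Left side: [I^2 L^-2 M^-1 T^4]
Right side: [I^2 L^-2 M^-1 T^4]

Both sides have the same dimensions, so the equation is dimensionally consistent.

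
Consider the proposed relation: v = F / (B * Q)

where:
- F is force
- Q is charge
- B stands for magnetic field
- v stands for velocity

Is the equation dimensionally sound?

Yes

F (force) has dimensions [L M T^-2].
Q (charge) has dimensions [I T].
B (magnetic field) has dimensions [I^-1 M T^-2].
v (velocity) has dimensions [L T^-1].

Left side: [L T^-1]
Right side: [L T^-1]

Both sides have the same dimensions, so the equation is dimensionally consistent.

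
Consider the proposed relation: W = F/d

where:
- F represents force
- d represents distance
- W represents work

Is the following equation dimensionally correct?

No

F (force) has dimensions [L M T^-2].
d (distance) has dimensions [L].
W (work) has dimensions [L^2 M T^-2].

Left side: [L^2 M T^-2]
Right side: [M T^-2]

The two sides have different dimensions, so the equation is NOT dimensionally consistent.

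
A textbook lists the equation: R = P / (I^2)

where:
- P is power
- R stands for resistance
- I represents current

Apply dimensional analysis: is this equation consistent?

Yes

P (power) has dimensions [L^2 M T^-3].
R (resistance) has dimensions [I^-2 L^2 M T^-3].
I (current) has dimensions [I].

Left side: [I^-2 L^2 M T^-3]
Right side: [I^-2 L^2 M T^-3]

Both sides have the same dimensions, so the equation is dimensionally consistent.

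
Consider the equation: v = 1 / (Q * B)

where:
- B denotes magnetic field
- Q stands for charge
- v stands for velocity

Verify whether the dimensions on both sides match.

No

B (magnetic field) has dimensions [I^-1 M T^-2].
Q (charge) has dimensions [I T].
v (velocity) has dimensions [L T^-1].

Left side: [L T^-1]
Right side: [M^-1 T]

The two sides have different dimensions, so the equation is NOT dimensionally consistent.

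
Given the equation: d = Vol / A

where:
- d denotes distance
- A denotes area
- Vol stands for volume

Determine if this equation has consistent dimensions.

Yes

d (distance) has dimensions [L].
A (area) has dimensions [L^2].
Vol (volume) has dimensions [L^3].

Left side: [L]
Right side: [L]

Both sides have the same dimensions, so the equation is dimensionally consistent.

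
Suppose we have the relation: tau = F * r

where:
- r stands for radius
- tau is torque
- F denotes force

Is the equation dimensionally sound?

Yes

r (radius) has dimensions [L].
tau (torque) has dimensions [L^2 M T^-2].
F (force) has dimensions [L M T^-2].

Left side: [L^2 M T^-2]
Right side: [L^2 M T^-2]

Both sides have the same dimensions, so the equation is dimensionally consistent.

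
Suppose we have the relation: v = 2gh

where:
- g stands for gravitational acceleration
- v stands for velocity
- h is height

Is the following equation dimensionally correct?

No

g (gravitational acceleration) has dimensions [L T^-2].
v (velocity) has dimensions [L T^-1].
h (height) has dimensions [L].

Left side: [L T^-1]
Right side: [L^2 T^-2]

The two sides have different dimensions, so the equation is NOT dimensionally consistent.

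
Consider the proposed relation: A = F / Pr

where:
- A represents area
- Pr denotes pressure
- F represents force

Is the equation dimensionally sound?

Yes

A (area) has dimensions [L^2].
Pr (pressure) has dimensions [L^-1 M T^-2].
F (force) has dimensions [L M T^-2].

Left side: [L^2]
Right side: [L^2]

Both sides have the same dimensions, so the equation is dimensionally consistent.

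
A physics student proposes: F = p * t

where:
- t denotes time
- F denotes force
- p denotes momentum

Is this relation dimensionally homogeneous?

No

t (time) has dimensions [T].
F (force) has dimensions [L M T^-2].
p (momentum) has dimensions [L M T^-1].

Left side: [L M T^-2]
Right side: [L M]

The two sides have different dimensions, so the equation is NOT dimensionally consistent.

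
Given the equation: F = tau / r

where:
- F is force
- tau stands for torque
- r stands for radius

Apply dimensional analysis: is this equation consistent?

Yes

F (force) has dimensions [L M T^-2].
tau (torque) has dimensions [L^2 M T^-2].
r (radius) has dimensions [L].

Left side: [L M T^-2]
Right side: [L M T^-2]

Both sides have the same dimensions, so the equation is dimensionally consistent.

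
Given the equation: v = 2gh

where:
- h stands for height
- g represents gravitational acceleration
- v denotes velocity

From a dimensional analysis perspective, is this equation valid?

No

h (height) has dimensions [L].
g (gravitational acceleration) has dimensions [L T^-2].
v (velocity) has dimensions [L T^-1].

Left side: [L T^-1]
Right side: [L^2 T^-2]

The two sides have different dimensions, so the equation is NOT dimensionally consistent.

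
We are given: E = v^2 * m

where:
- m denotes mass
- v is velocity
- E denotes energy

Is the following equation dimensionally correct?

Yes

m (mass) has dimensions [M].
v (velocity) has dimensions [L T^-1].
E (energy) has dimensions [L^2 M T^-2].

Left side: [L^2 M T^-2]
Right side: [L^2 M T^-2]

Both sides have the same dimensions, so the equation is dimensionally consistent.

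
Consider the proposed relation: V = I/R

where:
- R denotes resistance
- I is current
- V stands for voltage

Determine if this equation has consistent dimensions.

No

R (resistance) has dimensions [I^-2 L^2 M T^-3].
I (current) has dimensions [I].
V (voltage) has dimensions [I^-1 L^2 M T^-3].

Left side: [I^-1 L^2 M T^-3]
Right side: [I^3 L^-2 M^-1 T^3]

The two sides have different dimensions, so the equation is NOT dimensionally consistent.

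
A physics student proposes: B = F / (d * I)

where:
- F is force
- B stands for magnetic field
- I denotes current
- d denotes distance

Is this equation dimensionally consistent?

Yes

F (force) has dimensions [L M T^-2].
B (magnetic field) has dimensions [I^-1 M T^-2].
I (current) has dimensions [I].
d (distance) has dimensions [L].

Left side: [I^-1 M T^-2]
Right side: [I^-1 M T^-2]

Both sides have the same dimensions, so the equation is dimensionally consistent.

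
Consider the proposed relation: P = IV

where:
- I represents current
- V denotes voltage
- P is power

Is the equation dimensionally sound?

Yes

I (current) has dimensions [I].
V (voltage) has dimensions [I^-1 L^2 M T^-3].
P (power) has dimensions [L^2 M T^-3].

Left side: [L^2 M T^-3]
Right side: [L^2 M T^-3]

Both sides have the same dimensions, so the equation is dimensionally consistent.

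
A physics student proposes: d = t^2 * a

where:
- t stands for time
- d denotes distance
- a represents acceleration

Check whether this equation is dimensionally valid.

Yes

t (time) has dimensions [T].
d (distance) has dimensions [L].
a (acceleration) has dimensions [L T^-2].

Left side: [L]
Right side: [L]

Both sides have the same dimensions, so the equation is dimensionally consistent.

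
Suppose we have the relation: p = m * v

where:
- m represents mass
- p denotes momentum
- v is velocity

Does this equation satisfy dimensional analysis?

Yes

m (mass) has dimensions [M].
p (momentum) has dimensions [L M T^-1].
v (velocity) has dimensions [L T^-1].

Left side: [L M T^-1]
Right side: [L M T^-1]

Both sides have the same dimensions, so the equation is dimensionally consistent.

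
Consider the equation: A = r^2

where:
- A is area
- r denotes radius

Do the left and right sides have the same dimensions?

Yes

A (area) has dimensions [L^2].
r (radius) has dimensions [L].

Left side: [L^2]
Right side: [L^2]

Both sides have the same dimensions, so the equation is dimensionally consistent.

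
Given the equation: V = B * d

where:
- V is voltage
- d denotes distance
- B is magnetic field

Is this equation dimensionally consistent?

No

V (voltage) has dimensions [I^-1 L^2 M T^-3].
d (distance) has dimensions [L].
B (magnetic field) has dimensions [I^-1 M T^-2].

Left side: [I^-1 L^2 M T^-3]
Right side: [I^-1 L M T^-2]

The two sides have different dimensions, so the equation is NOT dimensionally consistent.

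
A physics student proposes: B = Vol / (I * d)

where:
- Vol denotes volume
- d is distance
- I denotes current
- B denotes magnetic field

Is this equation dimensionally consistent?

No

Vol (volume) has dimensions [L^3].
d (distance) has dimensions [L].
I (current) has dimensions [I].
B (magnetic field) has dimensions [I^-1 M T^-2].

Left side: [I^-1 M T^-2]
Right side: [I^-1 L^2]

The two sides have different dimensions, so the equation is NOT dimensionally consistent.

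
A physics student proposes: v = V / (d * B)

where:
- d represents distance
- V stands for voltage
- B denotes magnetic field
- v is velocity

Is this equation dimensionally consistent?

Yes

d (distance) has dimensions [L].
V (voltage) has dimensions [I^-1 L^2 M T^-3].
B (magnetic field) has dimensions [I^-1 M T^-2].
v (velocity) has dimensions [L T^-1].

Left side: [L T^-1]
Right side: [L T^-1]

Both sides have the same dimensions, so the equation is dimensionally consistent.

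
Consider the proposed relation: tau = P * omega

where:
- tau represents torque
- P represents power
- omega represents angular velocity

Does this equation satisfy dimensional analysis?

No

tau (torque) has dimensions [L^2 M T^-2].
P (power) has dimensions [L^2 M T^-3].
omega (angular velocity) has dimensions [T^-1].

Left side: [L^2 M T^-2]
Right side: [L^2 M T^-4]

The two sides have different dimensions, so the equation is NOT dimensionally consistent.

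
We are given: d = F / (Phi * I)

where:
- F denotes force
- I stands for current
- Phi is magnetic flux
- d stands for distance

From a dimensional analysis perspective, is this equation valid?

No

F (force) has dimensions [L M T^-2].
I (current) has dimensions [I].
Phi (magnetic flux) has dimensions [I^-1 L^2 M T^-2].
d (distance) has dimensions [L].

Left side: [L]
Right side: [L^-1]

The two sides have different dimensions, so the equation is NOT dimensionally consistent.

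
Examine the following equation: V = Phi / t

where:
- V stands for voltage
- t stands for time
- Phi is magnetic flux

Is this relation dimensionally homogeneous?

Yes

V (voltage) has dimensions [I^-1 L^2 M T^-3].
t (time) has dimensions [T].
Phi (magnetic flux) has dimensions [I^-1 L^2 M T^-2].

Left side: [I^-1 L^2 M T^-3]
Right side: [I^-1 L^2 M T^-3]

Both sides have the same dimensions, so the equation is dimensionally consistent.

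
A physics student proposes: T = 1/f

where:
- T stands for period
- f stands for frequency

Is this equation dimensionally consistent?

Yes

T (period) has dimensions [T].
f (frequency) has dimensions [T^-1].

Left side: [T]
Right side: [T]

Both sides have the same dimensions, so the equation is dimensionally consistent.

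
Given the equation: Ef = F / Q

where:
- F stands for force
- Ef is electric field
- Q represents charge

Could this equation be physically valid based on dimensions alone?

Yes

F (force) has dimensions [L M T^-2].
Ef (electric field) has dimensions [I^-1 L M T^-3].
Q (charge) has dimensions [I T].

Left side: [I^-1 L M T^-3]
Right side: [I^-1 L M T^-3]

Both sides have the same dimensions, so the equation is dimensionally consistent.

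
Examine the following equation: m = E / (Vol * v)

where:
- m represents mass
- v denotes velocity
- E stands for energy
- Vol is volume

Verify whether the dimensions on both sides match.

No

m (mass) has dimensions [M].
v (velocity) has dimensions [L T^-1].
E (energy) has dimensions [L^2 M T^-2].
Vol (volume) has dimensions [L^3].

Left side: [M]
Right side: [L^-2 M T^-1]

The two sides have different dimensions, so the equation is NOT dimensionally consistent.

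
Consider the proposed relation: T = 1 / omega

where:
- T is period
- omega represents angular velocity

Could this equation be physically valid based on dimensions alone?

Yes

T (period) has dimensions [T].
omega (angular velocity) has dimensions [T^-1].

Left side: [T]
Right side: [T]

Both sides have the same dimensions, so the equation is dimensionally consistent.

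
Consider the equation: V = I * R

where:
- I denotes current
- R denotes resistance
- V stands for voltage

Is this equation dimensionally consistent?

Yes

I (current) has dimensions [I].
R (resistance) has dimensions [I^-2 L^2 M T^-3].
V (voltage) has dimensions [I^-1 L^2 M T^-3].

Left side: [I^-1 L^2 M T^-3]
Right side: [I^-1 L^2 M T^-3]

Both sides have the same dimensions, so the equation is dimensionally consistent.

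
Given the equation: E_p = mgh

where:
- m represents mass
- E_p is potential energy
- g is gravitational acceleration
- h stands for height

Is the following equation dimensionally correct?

Yes

m (mass) has dimensions [M].
E_p (potential energy) has dimensions [L^2 M T^-2].
g (gravitational acceleration) has dimensions [L T^-2].
h (height) has dimensions [L].

Left side: [L^2 M T^-2]
Right side: [L^2 M T^-2]

Both sides have the same dimensions, so the equation is dimensionally consistent.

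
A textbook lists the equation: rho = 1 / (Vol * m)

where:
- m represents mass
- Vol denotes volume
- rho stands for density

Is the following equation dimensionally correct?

No

m (mass) has dimensions [M].
Vol (volume) has dimensions [L^3].
rho (density) has dimensions [L^-3 M].

Left side: [L^-3 M]
Right side: [L^-3 M^-1]

The two sides have different dimensions, so the equation is NOT dimensionally consistent.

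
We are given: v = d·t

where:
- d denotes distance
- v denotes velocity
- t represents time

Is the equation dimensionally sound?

No

d (distance) has dimensions [L].
v (velocity) has dimensions [L T^-1].
t (time) has dimensions [T].

Left side: [L T^-1]
Right side: [L T]

The two sides have different dimensions, so the equation is NOT dimensionally consistent.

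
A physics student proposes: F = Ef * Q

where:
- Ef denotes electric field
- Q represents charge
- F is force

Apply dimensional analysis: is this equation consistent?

Yes

Ef (electric field) has dimensions [I^-1 L M T^-3].
Q (charge) has dimensions [I T].
F (force) has dimensions [L M T^-2].

Left side: [L M T^-2]
Right side: [L M T^-2]

Both sides have the same dimensions, so the equation is dimensionally consistent.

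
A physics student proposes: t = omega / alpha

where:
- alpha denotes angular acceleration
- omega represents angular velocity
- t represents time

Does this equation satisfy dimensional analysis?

Yes

alpha (angular acceleration) has dimensions [T^-2].
omega (angular velocity) has dimensions [T^-1].
t (time) has dimensions [T].

Left side: [T]
Right side: [T]

Both sides have the same dimensions, so the equation is dimensionally consistent.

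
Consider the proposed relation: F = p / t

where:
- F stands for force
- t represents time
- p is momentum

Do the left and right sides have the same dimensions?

Yes

F (force) has dimensions [L M T^-2].
t (time) has dimensions [T].
p (momentum) has dimensions [L M T^-1].

Left side: [L M T^-2]
Right side: [L M T^-2]

Both sides have the same dimensions, so the equation is dimensionally consistent.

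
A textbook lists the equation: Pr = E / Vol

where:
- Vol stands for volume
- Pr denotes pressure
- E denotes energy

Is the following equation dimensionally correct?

Yes

Vol (volume) has dimensions [L^3].
Pr (pressure) has dimensions [L^-1 M T^-2].
E (energy) has dimensions [L^2 M T^-2].

Left side: [L^-1 M T^-2]
Right side: [L^-1 M T^-2]

Both sides have the same dimensions, so the equation is dimensionally consistent.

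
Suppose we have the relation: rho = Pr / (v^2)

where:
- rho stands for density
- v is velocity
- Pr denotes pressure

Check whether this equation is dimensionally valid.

Yes

rho (density) has dimensions [L^-3 M].
v (velocity) has dimensions [L T^-1].
Pr (pressure) has dimensions [L^-1 M T^-2].

Left side: [L^-3 M]
Right side: [L^-3 M]

Both sides have the same dimensions, so the equation is dimensionally consistent.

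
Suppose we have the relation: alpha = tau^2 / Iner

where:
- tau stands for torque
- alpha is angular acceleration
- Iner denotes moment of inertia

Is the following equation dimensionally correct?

No

tau (torque) has dimensions [L^2 M T^-2].
alpha (angular acceleration) has dimensions [T^-2].
Iner (moment of inertia) has dimensions [L^2 M].

Left side: [T^-2]
Right side: [L^2 M T^-4]

The two sides have different dimensions, so the equation is NOT dimensionally consistent.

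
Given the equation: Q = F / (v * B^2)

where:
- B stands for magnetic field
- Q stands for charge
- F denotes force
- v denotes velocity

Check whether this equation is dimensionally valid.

No

B (magnetic field) has dimensions [I^-1 M T^-2].
Q (charge) has dimensions [I T].
F (force) has dimensions [L M T^-2].
v (velocity) has dimensions [L T^-1].

Left side: [I T]
Right side: [I^2 M^-1 T^3]

The two sides have different dimensions, so the equation is NOT dimensionally consistent.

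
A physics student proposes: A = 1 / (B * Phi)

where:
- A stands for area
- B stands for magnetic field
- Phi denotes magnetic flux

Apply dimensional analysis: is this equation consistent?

No

A (area) has dimensions [L^2].
B (magnetic field) has dimensions [I^-1 M T^-2].
Phi (magnetic flux) has dimensions [I^-1 L^2 M T^-2].

Left side: [L^2]
Right side: [I^2 L^-2 M^-2 T^4]

The two sides have different dimensions, so the equation is NOT dimensionally consistent.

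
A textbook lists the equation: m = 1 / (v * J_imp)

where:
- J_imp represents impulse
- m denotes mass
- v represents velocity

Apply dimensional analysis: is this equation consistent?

No

J_imp (impulse) has dimensions [L M T^-1].
m (mass) has dimensions [M].
v (velocity) has dimensions [L T^-1].

Left side: [M]
Right side: [L^-2 M^-1 T^2]

The two sides have different dimensions, so the equation is NOT dimensionally consistent.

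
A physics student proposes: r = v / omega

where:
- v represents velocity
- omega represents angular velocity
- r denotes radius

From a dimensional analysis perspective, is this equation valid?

Yes

v (velocity) has dimensions [L T^-1].
omega (angular velocity) has dimensions [T^-1].
r (radius) has dimensions [L].

Left side: [L]
Right side: [L]

Both sides have the same dimensions, so the equation is dimensionally consistent.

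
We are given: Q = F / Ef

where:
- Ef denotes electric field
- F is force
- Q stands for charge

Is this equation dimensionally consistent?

Yes

Ef (electric field) has dimensions [I^-1 L M T^-3].
F (force) has dimensions [L M T^-2].
Q (charge) has dimensions [I T].

Left side: [I T]
Right side: [I T]

Both sides have the same dimensions, so the equation is dimensionally consistent.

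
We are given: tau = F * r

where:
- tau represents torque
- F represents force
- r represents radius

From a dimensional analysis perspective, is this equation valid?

Yes

tau (torque) has dimensions [L^2 M T^-2].
F (force) has dimensions [L M T^-2].
r (radius) has dimensions [L].

Left side: [L^2 M T^-2]
Right side: [L^2 M T^-2]

Both sides have the same dimensions, so the equation is dimensionally consistent.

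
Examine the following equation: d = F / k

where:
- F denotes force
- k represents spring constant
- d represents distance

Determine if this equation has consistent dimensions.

Yes

F (force) has dimensions [L M T^-2].
k (spring constant) has dimensions [M T^-2].
d (distance) has dimensions [L].

Left side: [L]
Right side: [L]

Both sides have the same dimensions, so the equation is dimensionally consistent.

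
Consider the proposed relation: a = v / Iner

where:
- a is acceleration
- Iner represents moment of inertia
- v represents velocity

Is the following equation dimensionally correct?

No

a (acceleration) has dimensions [L T^-2].
Iner (moment of inertia) has dimensions [L^2 M].
v (velocity) has dimensions [L T^-1].

Left side: [L T^-2]
Right side: [L^-1 M^-1 T^-1]

The two sides have different dimensions, so the equation is NOT dimensionally consistent.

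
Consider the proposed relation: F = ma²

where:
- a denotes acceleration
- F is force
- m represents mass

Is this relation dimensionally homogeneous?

No

a (acceleration) has dimensions [L T^-2].
F (force) has dimensions [L M T^-2].
m (mass) has dimensions [M].

Left side: [L M T^-2]
Right side: [L^2 M T^-4]

The two sides have different dimensions, so the equation is NOT dimensionally consistent.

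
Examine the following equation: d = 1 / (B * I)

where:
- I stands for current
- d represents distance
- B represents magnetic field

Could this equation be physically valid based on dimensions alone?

No

I (current) has dimensions [I].
d (distance) has dimensions [L].
B (magnetic field) has dimensions [I^-1 M T^-2].

Left side: [L]
Right side: [M^-1 T^2]

The two sides have different dimensions, so the equation is NOT dimensionally consistent.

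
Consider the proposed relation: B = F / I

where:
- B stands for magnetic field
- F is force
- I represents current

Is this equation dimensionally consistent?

No

B (magnetic field) has dimensions [I^-1 M T^-2].
F (force) has dimensions [L M T^-2].
I (current) has dimensions [I].

Left side: [I^-1 M T^-2]
Right side: [I^-1 L M T^-2]

The two sides have different dimensions, so the equation is NOT dimensionally consistent.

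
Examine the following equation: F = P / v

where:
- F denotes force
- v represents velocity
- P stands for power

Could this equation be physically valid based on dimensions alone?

Yes

F (force) has dimensions [L M T^-2].
v (velocity) has dimensions [L T^-1].
P (power) has dimensions [L^2 M T^-3].

Left side: [L M T^-2]
Right side: [L M T^-2]

Both sides have the same dimensions, so the equation is dimensionally consistent.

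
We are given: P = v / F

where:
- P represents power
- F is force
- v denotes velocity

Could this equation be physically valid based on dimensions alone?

No

P (power) has dimensions [L^2 M T^-3].
F (force) has dimensions [L M T^-2].
v (velocity) has dimensions [L T^-1].

Left side: [L^2 M T^-3]
Right side: [M^-1 T]

The two sides have different dimensions, so the equation is NOT dimensionally consistent.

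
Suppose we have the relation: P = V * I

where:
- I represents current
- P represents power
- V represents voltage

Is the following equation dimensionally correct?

Yes

I (current) has dimensions [I].
P (power) has dimensions [L^2 M T^-3].
V (voltage) has dimensions [I^-1 L^2 M T^-3].

Left side: [L^2 M T^-3]
Right side: [L^2 M T^-3]

Both sides have the same dimensions, so the equation is dimensionally consistent.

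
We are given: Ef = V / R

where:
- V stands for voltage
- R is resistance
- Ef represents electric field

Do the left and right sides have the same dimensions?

No

V (voltage) has dimensions [I^-1 L^2 M T^-3].
R (resistance) has dimensions [I^-2 L^2 M T^-3].
Ef (electric field) has dimensions [I^-1 L M T^-3].

Left side: [I^-1 L M T^-3]
Right side: [I]

The two sides have different dimensions, so the equation is NOT dimensionally consistent.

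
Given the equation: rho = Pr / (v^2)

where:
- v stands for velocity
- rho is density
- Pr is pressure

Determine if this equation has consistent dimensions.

Yes

v (velocity) has dimensions [L T^-1].
rho (density) has dimensions [L^-3 M].
Pr (pressure) has dimensions [L^-1 M T^-2].

Left side: [L^-3 M]
Right side: [L^-3 M]

Both sides have the same dimensions, so the equation is dimensionally consistent.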